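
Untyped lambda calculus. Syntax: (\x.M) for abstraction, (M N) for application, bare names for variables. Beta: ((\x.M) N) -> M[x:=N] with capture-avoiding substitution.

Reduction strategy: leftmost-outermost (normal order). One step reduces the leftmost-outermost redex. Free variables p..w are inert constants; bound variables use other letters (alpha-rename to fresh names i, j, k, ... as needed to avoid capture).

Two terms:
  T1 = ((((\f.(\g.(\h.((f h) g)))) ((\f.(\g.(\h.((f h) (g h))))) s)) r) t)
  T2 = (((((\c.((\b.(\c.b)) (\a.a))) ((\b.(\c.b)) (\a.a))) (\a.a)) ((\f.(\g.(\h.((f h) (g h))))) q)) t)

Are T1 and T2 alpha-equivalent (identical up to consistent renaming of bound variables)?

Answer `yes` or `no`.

Answer: no

Derivation:
Term 1: ((((\f.(\g.(\h.((f h) g)))) ((\f.(\g.(\h.((f h) (g h))))) s)) r) t)
Term 2: (((((\c.((\b.(\c.b)) (\a.a))) ((\b.(\c.b)) (\a.a))) (\a.a)) ((\f.(\g.(\h.((f h) (g h))))) q)) t)
Alpha-equivalence: compare structure up to binder renaming.
Result: False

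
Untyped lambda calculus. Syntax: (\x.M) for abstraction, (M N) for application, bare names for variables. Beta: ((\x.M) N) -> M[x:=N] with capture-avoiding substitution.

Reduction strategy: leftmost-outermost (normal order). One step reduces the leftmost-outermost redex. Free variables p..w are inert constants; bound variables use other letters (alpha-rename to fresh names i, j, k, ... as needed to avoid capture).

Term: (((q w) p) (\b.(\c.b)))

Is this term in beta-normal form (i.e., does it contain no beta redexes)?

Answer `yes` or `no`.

Term: (((q w) p) (\b.(\c.b)))
No beta redexes found.

Answer: yes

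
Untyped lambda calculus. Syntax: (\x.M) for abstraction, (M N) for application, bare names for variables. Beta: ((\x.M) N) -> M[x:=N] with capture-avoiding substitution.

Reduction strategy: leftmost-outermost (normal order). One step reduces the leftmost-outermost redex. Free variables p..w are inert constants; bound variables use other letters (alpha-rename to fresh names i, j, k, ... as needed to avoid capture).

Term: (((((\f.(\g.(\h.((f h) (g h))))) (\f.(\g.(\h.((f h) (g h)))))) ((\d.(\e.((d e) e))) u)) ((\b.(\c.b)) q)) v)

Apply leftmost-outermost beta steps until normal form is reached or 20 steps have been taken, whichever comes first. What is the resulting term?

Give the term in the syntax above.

Answer: (q (((u (\c.q)) (\c.q)) v))

Derivation:
Step 0: (((((\f.(\g.(\h.((f h) (g h))))) (\f.(\g.(\h.((f h) (g h)))))) ((\d.(\e.((d e) e))) u)) ((\b.(\c.b)) q)) v)
Step 1: ((((\g.(\h.(((\f.(\g.(\h.((f h) (g h))))) h) (g h)))) ((\d.(\e.((d e) e))) u)) ((\b.(\c.b)) q)) v)
Step 2: (((\h.(((\f.(\g.(\h.((f h) (g h))))) h) (((\d.(\e.((d e) e))) u) h))) ((\b.(\c.b)) q)) v)
Step 3: ((((\f.(\g.(\h.((f h) (g h))))) ((\b.(\c.b)) q)) (((\d.(\e.((d e) e))) u) ((\b.(\c.b)) q))) v)
Step 4: (((\g.(\h.((((\b.(\c.b)) q) h) (g h)))) (((\d.(\e.((d e) e))) u) ((\b.(\c.b)) q))) v)
Step 5: ((\h.((((\b.(\c.b)) q) h) ((((\d.(\e.((d e) e))) u) ((\b.(\c.b)) q)) h))) v)
Step 6: ((((\b.(\c.b)) q) v) ((((\d.(\e.((d e) e))) u) ((\b.(\c.b)) q)) v))
Step 7: (((\c.q) v) ((((\d.(\e.((d e) e))) u) ((\b.(\c.b)) q)) v))
Step 8: (q ((((\d.(\e.((d e) e))) u) ((\b.(\c.b)) q)) v))
Step 9: (q (((\e.((u e) e)) ((\b.(\c.b)) q)) v))
Step 10: (q (((u ((\b.(\c.b)) q)) ((\b.(\c.b)) q)) v))
Step 11: (q (((u (\c.q)) ((\b.(\c.b)) q)) v))
Step 12: (q (((u (\c.q)) (\c.q)) v))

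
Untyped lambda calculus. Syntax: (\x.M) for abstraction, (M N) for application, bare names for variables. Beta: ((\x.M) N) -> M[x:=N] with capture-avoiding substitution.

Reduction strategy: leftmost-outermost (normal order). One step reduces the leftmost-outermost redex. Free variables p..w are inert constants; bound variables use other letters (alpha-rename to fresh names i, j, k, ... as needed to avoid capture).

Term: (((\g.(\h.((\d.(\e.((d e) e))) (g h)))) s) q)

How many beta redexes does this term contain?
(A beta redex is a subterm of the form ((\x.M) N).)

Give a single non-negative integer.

Term: (((\g.(\h.((\d.(\e.((d e) e))) (g h)))) s) q)
  Redex: ((\g.(\h.((\d.(\e.((d e) e))) (g h)))) s)
  Redex: ((\d.(\e.((d e) e))) (g h))
Total redexes: 2

Answer: 2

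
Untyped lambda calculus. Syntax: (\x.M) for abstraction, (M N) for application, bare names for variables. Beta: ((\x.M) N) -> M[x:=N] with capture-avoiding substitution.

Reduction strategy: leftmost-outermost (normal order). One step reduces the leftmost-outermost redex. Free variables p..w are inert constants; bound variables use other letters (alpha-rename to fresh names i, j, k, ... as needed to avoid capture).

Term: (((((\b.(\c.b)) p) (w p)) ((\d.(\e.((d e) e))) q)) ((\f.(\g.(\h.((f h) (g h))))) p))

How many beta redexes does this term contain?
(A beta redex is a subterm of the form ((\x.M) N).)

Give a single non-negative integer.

Answer: 3

Derivation:
Term: (((((\b.(\c.b)) p) (w p)) ((\d.(\e.((d e) e))) q)) ((\f.(\g.(\h.((f h) (g h))))) p))
  Redex: ((\b.(\c.b)) p)
  Redex: ((\d.(\e.((d e) e))) q)
  Redex: ((\f.(\g.(\h.((f h) (g h))))) p)
Total redexes: 3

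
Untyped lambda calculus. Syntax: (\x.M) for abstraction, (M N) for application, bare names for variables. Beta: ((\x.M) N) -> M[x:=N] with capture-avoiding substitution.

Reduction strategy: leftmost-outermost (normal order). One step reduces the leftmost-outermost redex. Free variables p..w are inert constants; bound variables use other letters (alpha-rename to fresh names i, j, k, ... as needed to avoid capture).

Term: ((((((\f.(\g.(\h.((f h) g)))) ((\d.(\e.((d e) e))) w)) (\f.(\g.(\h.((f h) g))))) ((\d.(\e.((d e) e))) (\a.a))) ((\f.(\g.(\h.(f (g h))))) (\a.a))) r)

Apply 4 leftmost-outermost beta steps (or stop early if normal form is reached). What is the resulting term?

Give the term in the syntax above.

Answer: (((((\e.((w e) e)) ((\d.(\e.((d e) e))) (\a.a))) (\f.(\g.(\h.((f h) g))))) ((\f.(\g.(\h.(f (g h))))) (\a.a))) r)

Derivation:
Step 0: ((((((\f.(\g.(\h.((f h) g)))) ((\d.(\e.((d e) e))) w)) (\f.(\g.(\h.((f h) g))))) ((\d.(\e.((d e) e))) (\a.a))) ((\f.(\g.(\h.(f (g h))))) (\a.a))) r)
Step 1: (((((\g.(\h.((((\d.(\e.((d e) e))) w) h) g))) (\f.(\g.(\h.((f h) g))))) ((\d.(\e.((d e) e))) (\a.a))) ((\f.(\g.(\h.(f (g h))))) (\a.a))) r)
Step 2: ((((\h.((((\d.(\e.((d e) e))) w) h) (\f.(\g.(\h.((f h) g)))))) ((\d.(\e.((d e) e))) (\a.a))) ((\f.(\g.(\h.(f (g h))))) (\a.a))) r)
Step 3: ((((((\d.(\e.((d e) e))) w) ((\d.(\e.((d e) e))) (\a.a))) (\f.(\g.(\h.((f h) g))))) ((\f.(\g.(\h.(f (g h))))) (\a.a))) r)
Step 4: (((((\e.((w e) e)) ((\d.(\e.((d e) e))) (\a.a))) (\f.(\g.(\h.((f h) g))))) ((\f.(\g.(\h.(f (g h))))) (\a.a))) r)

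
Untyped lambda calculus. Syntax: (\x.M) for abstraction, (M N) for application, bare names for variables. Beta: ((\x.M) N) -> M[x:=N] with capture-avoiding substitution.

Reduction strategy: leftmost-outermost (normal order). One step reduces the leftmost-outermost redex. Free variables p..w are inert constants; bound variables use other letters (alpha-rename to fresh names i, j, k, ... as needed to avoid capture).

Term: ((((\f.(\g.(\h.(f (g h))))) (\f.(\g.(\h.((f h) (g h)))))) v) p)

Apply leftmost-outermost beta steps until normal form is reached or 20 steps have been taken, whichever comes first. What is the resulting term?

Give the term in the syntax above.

Step 0: ((((\f.(\g.(\h.(f (g h))))) (\f.(\g.(\h.((f h) (g h)))))) v) p)
Step 1: (((\g.(\h.((\f.(\g.(\h.((f h) (g h))))) (g h)))) v) p)
Step 2: ((\h.((\f.(\g.(\h.((f h) (g h))))) (v h))) p)
Step 3: ((\f.(\g.(\h.((f h) (g h))))) (v p))
Step 4: (\g.(\h.(((v p) h) (g h))))

Answer: (\g.(\h.(((v p) h) (g h))))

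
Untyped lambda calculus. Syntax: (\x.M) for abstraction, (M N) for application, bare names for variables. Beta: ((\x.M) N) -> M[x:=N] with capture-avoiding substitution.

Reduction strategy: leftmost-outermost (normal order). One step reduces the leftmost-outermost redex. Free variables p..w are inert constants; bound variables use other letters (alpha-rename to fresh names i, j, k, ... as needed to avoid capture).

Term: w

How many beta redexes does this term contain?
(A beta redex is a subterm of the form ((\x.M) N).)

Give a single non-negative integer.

Term: w
  (no redexes)
Total redexes: 0

Answer: 0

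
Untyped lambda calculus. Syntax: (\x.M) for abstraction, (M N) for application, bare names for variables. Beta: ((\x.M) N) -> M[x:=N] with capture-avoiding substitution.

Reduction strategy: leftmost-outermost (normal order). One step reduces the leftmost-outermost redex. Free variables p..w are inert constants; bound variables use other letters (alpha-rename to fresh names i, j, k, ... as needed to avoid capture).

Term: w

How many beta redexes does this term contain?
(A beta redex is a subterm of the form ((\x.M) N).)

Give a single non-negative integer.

Term: w
  (no redexes)
Total redexes: 0

Answer: 0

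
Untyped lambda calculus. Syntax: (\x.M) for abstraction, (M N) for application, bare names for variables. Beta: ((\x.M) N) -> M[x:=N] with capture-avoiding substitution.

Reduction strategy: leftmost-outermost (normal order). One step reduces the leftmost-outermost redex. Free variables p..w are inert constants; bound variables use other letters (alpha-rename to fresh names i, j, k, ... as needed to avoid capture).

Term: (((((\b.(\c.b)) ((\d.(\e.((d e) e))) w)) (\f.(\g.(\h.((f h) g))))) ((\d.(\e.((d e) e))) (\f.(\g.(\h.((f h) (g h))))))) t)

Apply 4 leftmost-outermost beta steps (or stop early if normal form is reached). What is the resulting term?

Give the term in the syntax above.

Step 0: (((((\b.(\c.b)) ((\d.(\e.((d e) e))) w)) (\f.(\g.(\h.((f h) g))))) ((\d.(\e.((d e) e))) (\f.(\g.(\h.((f h) (g h))))))) t)
Step 1: ((((\c.((\d.(\e.((d e) e))) w)) (\f.(\g.(\h.((f h) g))))) ((\d.(\e.((d e) e))) (\f.(\g.(\h.((f h) (g h))))))) t)
Step 2: ((((\d.(\e.((d e) e))) w) ((\d.(\e.((d e) e))) (\f.(\g.(\h.((f h) (g h))))))) t)
Step 3: (((\e.((w e) e)) ((\d.(\e.((d e) e))) (\f.(\g.(\h.((f h) (g h))))))) t)
Step 4: (((w ((\d.(\e.((d e) e))) (\f.(\g.(\h.((f h) (g h))))))) ((\d.(\e.((d e) e))) (\f.(\g.(\h.((f h) (g h))))))) t)

Answer: (((w ((\d.(\e.((d e) e))) (\f.(\g.(\h.((f h) (g h))))))) ((\d.(\e.((d e) e))) (\f.(\g.(\h.((f h) (g h))))))) t)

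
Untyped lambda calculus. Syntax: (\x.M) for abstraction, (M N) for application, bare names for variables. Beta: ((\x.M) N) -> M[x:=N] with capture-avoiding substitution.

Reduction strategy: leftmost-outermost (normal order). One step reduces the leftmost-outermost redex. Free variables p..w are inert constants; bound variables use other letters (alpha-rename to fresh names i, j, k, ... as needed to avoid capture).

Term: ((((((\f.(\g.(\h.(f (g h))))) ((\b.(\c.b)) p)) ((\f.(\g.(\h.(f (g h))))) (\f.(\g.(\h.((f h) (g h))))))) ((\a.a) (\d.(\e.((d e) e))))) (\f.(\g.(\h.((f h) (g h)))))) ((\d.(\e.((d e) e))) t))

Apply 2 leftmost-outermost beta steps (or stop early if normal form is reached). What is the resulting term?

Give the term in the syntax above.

Step 0: ((((((\f.(\g.(\h.(f (g h))))) ((\b.(\c.b)) p)) ((\f.(\g.(\h.(f (g h))))) (\f.(\g.(\h.((f h) (g h))))))) ((\a.a) (\d.(\e.((d e) e))))) (\f.(\g.(\h.((f h) (g h)))))) ((\d.(\e.((d e) e))) t))
Step 1: (((((\g.(\h.(((\b.(\c.b)) p) (g h)))) ((\f.(\g.(\h.(f (g h))))) (\f.(\g.(\h.((f h) (g h))))))) ((\a.a) (\d.(\e.((d e) e))))) (\f.(\g.(\h.((f h) (g h)))))) ((\d.(\e.((d e) e))) t))
Step 2: ((((\h.(((\b.(\c.b)) p) (((\f.(\g.(\h.(f (g h))))) (\f.(\g.(\h.((f h) (g h)))))) h))) ((\a.a) (\d.(\e.((d e) e))))) (\f.(\g.(\h.((f h) (g h)))))) ((\d.(\e.((d e) e))) t))

Answer: ((((\h.(((\b.(\c.b)) p) (((\f.(\g.(\h.(f (g h))))) (\f.(\g.(\h.((f h) (g h)))))) h))) ((\a.a) (\d.(\e.((d e) e))))) (\f.(\g.(\h.((f h) (g h)))))) ((\d.(\e.((d e) e))) t))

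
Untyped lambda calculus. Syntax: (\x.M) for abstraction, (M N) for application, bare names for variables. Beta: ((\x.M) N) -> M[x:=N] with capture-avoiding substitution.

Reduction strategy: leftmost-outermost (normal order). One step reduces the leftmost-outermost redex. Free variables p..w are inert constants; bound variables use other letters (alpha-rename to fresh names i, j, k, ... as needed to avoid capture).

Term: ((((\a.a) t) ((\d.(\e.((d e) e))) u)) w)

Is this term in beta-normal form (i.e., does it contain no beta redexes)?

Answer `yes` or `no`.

Answer: no

Derivation:
Term: ((((\a.a) t) ((\d.(\e.((d e) e))) u)) w)
Found 2 beta redex(es).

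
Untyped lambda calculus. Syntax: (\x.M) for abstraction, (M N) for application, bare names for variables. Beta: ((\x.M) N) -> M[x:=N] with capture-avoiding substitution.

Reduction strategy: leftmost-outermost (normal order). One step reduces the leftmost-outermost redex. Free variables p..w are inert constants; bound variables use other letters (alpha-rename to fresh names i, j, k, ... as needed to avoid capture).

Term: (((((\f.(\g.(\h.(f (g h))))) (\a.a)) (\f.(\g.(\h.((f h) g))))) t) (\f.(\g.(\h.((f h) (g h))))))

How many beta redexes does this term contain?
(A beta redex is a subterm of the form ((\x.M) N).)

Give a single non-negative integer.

Term: (((((\f.(\g.(\h.(f (g h))))) (\a.a)) (\f.(\g.(\h.((f h) g))))) t) (\f.(\g.(\h.((f h) (g h))))))
  Redex: ((\f.(\g.(\h.(f (g h))))) (\a.a))
Total redexes: 1

Answer: 1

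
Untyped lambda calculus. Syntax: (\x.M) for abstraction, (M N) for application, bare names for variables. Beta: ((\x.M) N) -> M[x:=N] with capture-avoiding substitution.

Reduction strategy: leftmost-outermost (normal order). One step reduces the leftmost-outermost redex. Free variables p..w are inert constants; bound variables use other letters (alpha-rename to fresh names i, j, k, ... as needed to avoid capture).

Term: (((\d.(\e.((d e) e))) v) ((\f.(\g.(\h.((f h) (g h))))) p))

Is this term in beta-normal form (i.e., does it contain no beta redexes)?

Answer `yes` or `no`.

Answer: no

Derivation:
Term: (((\d.(\e.((d e) e))) v) ((\f.(\g.(\h.((f h) (g h))))) p))
Found 2 beta redex(es).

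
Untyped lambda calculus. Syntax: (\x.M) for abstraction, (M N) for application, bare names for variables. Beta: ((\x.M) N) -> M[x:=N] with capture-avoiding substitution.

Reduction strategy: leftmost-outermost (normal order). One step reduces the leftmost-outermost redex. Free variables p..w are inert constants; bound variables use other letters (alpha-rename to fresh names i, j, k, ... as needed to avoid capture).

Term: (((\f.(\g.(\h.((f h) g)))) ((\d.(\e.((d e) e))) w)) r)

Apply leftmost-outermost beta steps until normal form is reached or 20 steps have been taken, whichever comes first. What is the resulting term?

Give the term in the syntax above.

Answer: (\h.(((w h) h) r))

Derivation:
Step 0: (((\f.(\g.(\h.((f h) g)))) ((\d.(\e.((d e) e))) w)) r)
Step 1: ((\g.(\h.((((\d.(\e.((d e) e))) w) h) g))) r)
Step 2: (\h.((((\d.(\e.((d e) e))) w) h) r))
Step 3: (\h.(((\e.((w e) e)) h) r))
Step 4: (\h.(((w h) h) r))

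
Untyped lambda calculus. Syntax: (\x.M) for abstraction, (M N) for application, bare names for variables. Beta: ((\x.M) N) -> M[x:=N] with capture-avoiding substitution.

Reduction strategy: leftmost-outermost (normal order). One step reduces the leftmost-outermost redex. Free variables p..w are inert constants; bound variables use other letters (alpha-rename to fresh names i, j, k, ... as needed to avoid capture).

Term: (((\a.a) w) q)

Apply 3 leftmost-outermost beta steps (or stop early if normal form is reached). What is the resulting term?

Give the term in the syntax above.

Answer: (w q)

Derivation:
Step 0: (((\a.a) w) q)
Step 1: (w q)
Step 2: (normal form reached)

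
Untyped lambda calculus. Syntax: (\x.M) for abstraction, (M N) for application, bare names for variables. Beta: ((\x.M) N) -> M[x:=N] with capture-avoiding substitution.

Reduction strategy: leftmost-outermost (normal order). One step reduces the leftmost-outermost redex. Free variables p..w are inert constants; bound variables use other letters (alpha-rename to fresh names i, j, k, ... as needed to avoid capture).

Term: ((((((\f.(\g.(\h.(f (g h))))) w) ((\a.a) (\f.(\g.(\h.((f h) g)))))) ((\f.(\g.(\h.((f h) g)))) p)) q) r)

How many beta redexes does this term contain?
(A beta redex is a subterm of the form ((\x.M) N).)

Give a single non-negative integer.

Term: ((((((\f.(\g.(\h.(f (g h))))) w) ((\a.a) (\f.(\g.(\h.((f h) g)))))) ((\f.(\g.(\h.((f h) g)))) p)) q) r)
  Redex: ((\f.(\g.(\h.(f (g h))))) w)
  Redex: ((\a.a) (\f.(\g.(\h.((f h) g)))))
  Redex: ((\f.(\g.(\h.((f h) g)))) p)
Total redexes: 3

Answer: 3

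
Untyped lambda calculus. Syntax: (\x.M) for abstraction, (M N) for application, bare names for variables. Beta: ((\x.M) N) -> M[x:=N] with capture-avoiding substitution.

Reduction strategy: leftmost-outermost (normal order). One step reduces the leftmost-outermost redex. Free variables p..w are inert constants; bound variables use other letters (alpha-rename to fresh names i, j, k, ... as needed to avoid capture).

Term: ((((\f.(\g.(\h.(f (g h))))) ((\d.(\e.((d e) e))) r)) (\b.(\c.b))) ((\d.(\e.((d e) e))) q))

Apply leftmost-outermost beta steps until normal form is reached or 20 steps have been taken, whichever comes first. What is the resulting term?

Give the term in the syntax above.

Answer: ((r (\c.(\e.((q e) e)))) (\c.(\e.((q e) e))))

Derivation:
Step 0: ((((\f.(\g.(\h.(f (g h))))) ((\d.(\e.((d e) e))) r)) (\b.(\c.b))) ((\d.(\e.((d e) e))) q))
Step 1: (((\g.(\h.(((\d.(\e.((d e) e))) r) (g h)))) (\b.(\c.b))) ((\d.(\e.((d e) e))) q))
Step 2: ((\h.(((\d.(\e.((d e) e))) r) ((\b.(\c.b)) h))) ((\d.(\e.((d e) e))) q))
Step 3: (((\d.(\e.((d e) e))) r) ((\b.(\c.b)) ((\d.(\e.((d e) e))) q)))
Step 4: ((\e.((r e) e)) ((\b.(\c.b)) ((\d.(\e.((d e) e))) q)))
Step 5: ((r ((\b.(\c.b)) ((\d.(\e.((d e) e))) q))) ((\b.(\c.b)) ((\d.(\e.((d e) e))) q)))
Step 6: ((r (\c.((\d.(\e.((d e) e))) q))) ((\b.(\c.b)) ((\d.(\e.((d e) e))) q)))
Step 7: ((r (\c.(\e.((q e) e)))) ((\b.(\c.b)) ((\d.(\e.((d e) e))) q)))
Step 8: ((r (\c.(\e.((q e) e)))) (\c.((\d.(\e.((d e) e))) q)))
Step 9: ((r (\c.(\e.((q e) e)))) (\c.(\e.((q e) e))))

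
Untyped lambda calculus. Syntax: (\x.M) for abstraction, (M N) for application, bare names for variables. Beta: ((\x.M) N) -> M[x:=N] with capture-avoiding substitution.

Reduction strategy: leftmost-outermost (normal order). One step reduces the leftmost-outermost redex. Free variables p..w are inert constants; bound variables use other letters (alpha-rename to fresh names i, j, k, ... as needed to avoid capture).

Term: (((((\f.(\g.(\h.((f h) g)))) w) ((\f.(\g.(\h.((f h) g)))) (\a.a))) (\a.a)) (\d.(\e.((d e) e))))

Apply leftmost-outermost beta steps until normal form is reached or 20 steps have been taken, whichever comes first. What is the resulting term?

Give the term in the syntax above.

Answer: (((w (\a.a)) (\g.(\h.(h g)))) (\d.(\e.((d e) e))))

Derivation:
Step 0: (((((\f.(\g.(\h.((f h) g)))) w) ((\f.(\g.(\h.((f h) g)))) (\a.a))) (\a.a)) (\d.(\e.((d e) e))))
Step 1: ((((\g.(\h.((w h) g))) ((\f.(\g.(\h.((f h) g)))) (\a.a))) (\a.a)) (\d.(\e.((d e) e))))
Step 2: (((\h.((w h) ((\f.(\g.(\h.((f h) g)))) (\a.a)))) (\a.a)) (\d.(\e.((d e) e))))
Step 3: (((w (\a.a)) ((\f.(\g.(\h.((f h) g)))) (\a.a))) (\d.(\e.((d e) e))))
Step 4: (((w (\a.a)) (\g.(\h.(((\a.a) h) g)))) (\d.(\e.((d e) e))))
Step 5: (((w (\a.a)) (\g.(\h.(h g)))) (\d.(\e.((d e) e))))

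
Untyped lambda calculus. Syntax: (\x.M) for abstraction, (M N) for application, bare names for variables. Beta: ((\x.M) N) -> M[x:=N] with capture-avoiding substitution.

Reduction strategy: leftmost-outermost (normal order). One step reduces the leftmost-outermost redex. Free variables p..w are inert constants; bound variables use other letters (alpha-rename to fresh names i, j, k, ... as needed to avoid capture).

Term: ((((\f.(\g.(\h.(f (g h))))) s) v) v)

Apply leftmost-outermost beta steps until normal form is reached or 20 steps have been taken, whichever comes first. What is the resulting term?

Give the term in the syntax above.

Step 0: ((((\f.(\g.(\h.(f (g h))))) s) v) v)
Step 1: (((\g.(\h.(s (g h)))) v) v)
Step 2: ((\h.(s (v h))) v)
Step 3: (s (v v))

Answer: (s (v v))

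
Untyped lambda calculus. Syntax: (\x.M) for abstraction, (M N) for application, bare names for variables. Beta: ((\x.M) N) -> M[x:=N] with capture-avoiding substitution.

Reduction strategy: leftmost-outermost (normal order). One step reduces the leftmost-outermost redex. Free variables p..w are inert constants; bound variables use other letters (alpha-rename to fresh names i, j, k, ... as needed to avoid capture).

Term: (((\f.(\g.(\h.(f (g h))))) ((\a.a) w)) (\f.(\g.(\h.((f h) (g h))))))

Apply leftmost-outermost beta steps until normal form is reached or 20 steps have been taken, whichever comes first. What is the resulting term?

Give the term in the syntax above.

Answer: (\h.(w (\g.(\i.((h i) (g i))))))

Derivation:
Step 0: (((\f.(\g.(\h.(f (g h))))) ((\a.a) w)) (\f.(\g.(\h.((f h) (g h))))))
Step 1: ((\g.(\h.(((\a.a) w) (g h)))) (\f.(\g.(\h.((f h) (g h))))))
Step 2: (\h.(((\a.a) w) ((\f.(\g.(\h.((f h) (g h))))) h)))
Step 3: (\h.(w ((\f.(\g.(\h.((f h) (g h))))) h)))
Step 4: (\h.(w (\g.(\i.((h i) (g i))))))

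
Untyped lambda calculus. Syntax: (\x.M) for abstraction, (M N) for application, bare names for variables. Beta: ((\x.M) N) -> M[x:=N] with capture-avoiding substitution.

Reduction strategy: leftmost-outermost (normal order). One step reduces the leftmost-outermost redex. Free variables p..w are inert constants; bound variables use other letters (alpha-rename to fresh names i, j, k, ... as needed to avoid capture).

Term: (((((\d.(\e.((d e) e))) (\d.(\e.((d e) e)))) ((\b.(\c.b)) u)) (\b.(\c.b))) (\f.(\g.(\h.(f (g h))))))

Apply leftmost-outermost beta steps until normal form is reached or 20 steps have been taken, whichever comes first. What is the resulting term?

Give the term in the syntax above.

Answer: (((u (\c.u)) (\b.(\c.b))) (\f.(\g.(\h.(f (g h))))))

Derivation:
Step 0: (((((\d.(\e.((d e) e))) (\d.(\e.((d e) e)))) ((\b.(\c.b)) u)) (\b.(\c.b))) (\f.(\g.(\h.(f (g h))))))
Step 1: ((((\e.(((\d.(\e.((d e) e))) e) e)) ((\b.(\c.b)) u)) (\b.(\c.b))) (\f.(\g.(\h.(f (g h))))))
Step 2: (((((\d.(\e.((d e) e))) ((\b.(\c.b)) u)) ((\b.(\c.b)) u)) (\b.(\c.b))) (\f.(\g.(\h.(f (g h))))))
Step 3: ((((\e.((((\b.(\c.b)) u) e) e)) ((\b.(\c.b)) u)) (\b.(\c.b))) (\f.(\g.(\h.(f (g h))))))
Step 4: ((((((\b.(\c.b)) u) ((\b.(\c.b)) u)) ((\b.(\c.b)) u)) (\b.(\c.b))) (\f.(\g.(\h.(f (g h))))))
Step 5: (((((\c.u) ((\b.(\c.b)) u)) ((\b.(\c.b)) u)) (\b.(\c.b))) (\f.(\g.(\h.(f (g h))))))
Step 6: (((u ((\b.(\c.b)) u)) (\b.(\c.b))) (\f.(\g.(\h.(f (g h))))))
Step 7: (((u (\c.u)) (\b.(\c.b))) (\f.(\g.(\h.(f (g h))))))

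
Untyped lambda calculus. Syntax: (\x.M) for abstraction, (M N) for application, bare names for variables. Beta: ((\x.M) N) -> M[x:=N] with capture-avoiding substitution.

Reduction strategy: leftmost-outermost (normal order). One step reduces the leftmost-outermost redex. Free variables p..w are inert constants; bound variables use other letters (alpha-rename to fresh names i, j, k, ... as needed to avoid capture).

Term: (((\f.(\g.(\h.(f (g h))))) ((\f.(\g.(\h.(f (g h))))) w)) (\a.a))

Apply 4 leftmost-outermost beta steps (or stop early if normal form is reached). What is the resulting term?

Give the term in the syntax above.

Step 0: (((\f.(\g.(\h.(f (g h))))) ((\f.(\g.(\h.(f (g h))))) w)) (\a.a))
Step 1: ((\g.(\h.(((\f.(\g.(\h.(f (g h))))) w) (g h)))) (\a.a))
Step 2: (\h.(((\f.(\g.(\h.(f (g h))))) w) ((\a.a) h)))
Step 3: (\h.((\g.(\h.(w (g h)))) ((\a.a) h)))
Step 4: (\h.(\i.(w (((\a.a) h) i))))

Answer: (\h.(\i.(w (((\a.a) h) i))))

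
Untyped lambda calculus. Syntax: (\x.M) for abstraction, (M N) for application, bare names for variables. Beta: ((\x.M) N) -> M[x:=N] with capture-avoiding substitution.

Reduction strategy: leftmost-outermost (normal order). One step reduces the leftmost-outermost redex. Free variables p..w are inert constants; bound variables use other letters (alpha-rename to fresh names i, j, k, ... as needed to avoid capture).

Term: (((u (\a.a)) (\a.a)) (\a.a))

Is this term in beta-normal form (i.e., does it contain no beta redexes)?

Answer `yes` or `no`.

Answer: yes

Derivation:
Term: (((u (\a.a)) (\a.a)) (\a.a))
No beta redexes found.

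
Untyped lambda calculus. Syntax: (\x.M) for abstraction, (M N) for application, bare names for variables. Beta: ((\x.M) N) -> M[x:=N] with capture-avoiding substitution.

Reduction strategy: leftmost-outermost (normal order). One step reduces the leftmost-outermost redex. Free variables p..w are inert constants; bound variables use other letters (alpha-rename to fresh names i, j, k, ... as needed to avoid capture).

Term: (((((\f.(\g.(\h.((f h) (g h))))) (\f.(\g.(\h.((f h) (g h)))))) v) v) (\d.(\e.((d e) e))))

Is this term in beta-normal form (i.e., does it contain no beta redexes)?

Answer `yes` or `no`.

Term: (((((\f.(\g.(\h.((f h) (g h))))) (\f.(\g.(\h.((f h) (g h)))))) v) v) (\d.(\e.((d e) e))))
Found 1 beta redex(es).

Answer: no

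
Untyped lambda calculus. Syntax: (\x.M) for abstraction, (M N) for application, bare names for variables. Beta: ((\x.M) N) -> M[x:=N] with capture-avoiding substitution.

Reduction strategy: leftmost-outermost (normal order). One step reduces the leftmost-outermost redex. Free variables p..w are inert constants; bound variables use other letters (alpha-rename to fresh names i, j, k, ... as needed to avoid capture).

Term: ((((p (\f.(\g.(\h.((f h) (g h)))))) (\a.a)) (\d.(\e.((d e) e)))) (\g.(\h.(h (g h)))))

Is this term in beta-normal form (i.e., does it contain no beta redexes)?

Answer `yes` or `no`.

Term: ((((p (\f.(\g.(\h.((f h) (g h)))))) (\a.a)) (\d.(\e.((d e) e)))) (\g.(\h.(h (g h)))))
No beta redexes found.

Answer: yes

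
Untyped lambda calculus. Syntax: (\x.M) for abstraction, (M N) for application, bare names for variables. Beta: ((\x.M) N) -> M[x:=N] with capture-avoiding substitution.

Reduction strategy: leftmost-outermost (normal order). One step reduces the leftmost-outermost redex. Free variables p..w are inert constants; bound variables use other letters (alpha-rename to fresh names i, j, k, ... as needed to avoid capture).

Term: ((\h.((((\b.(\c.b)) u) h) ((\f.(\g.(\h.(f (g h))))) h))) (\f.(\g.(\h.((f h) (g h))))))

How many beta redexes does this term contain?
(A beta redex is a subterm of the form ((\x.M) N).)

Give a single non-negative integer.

Answer: 3

Derivation:
Term: ((\h.((((\b.(\c.b)) u) h) ((\f.(\g.(\h.(f (g h))))) h))) (\f.(\g.(\h.((f h) (g h))))))
  Redex: ((\h.((((\b.(\c.b)) u) h) ((\f.(\g.(\h.(f (g h))))) h))) (\f.(\g.(\h.((f h) (g h))))))
  Redex: ((\b.(\c.b)) u)
  Redex: ((\f.(\g.(\h.(f (g h))))) h)
Total redexes: 3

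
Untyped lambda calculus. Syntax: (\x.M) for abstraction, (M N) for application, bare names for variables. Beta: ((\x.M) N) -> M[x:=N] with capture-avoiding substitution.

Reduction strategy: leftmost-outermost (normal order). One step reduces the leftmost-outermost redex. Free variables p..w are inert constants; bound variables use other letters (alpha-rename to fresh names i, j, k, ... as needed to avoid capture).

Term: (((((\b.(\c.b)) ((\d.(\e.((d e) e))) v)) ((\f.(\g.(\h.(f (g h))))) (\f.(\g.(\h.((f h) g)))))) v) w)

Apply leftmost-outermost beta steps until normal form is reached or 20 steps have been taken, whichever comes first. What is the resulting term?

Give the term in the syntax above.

Step 0: (((((\b.(\c.b)) ((\d.(\e.((d e) e))) v)) ((\f.(\g.(\h.(f (g h))))) (\f.(\g.(\h.((f h) g)))))) v) w)
Step 1: ((((\c.((\d.(\e.((d e) e))) v)) ((\f.(\g.(\h.(f (g h))))) (\f.(\g.(\h.((f h) g)))))) v) w)
Step 2: ((((\d.(\e.((d e) e))) v) v) w)
Step 3: (((\e.((v e) e)) v) w)
Step 4: (((v v) v) w)

Answer: (((v v) v) w)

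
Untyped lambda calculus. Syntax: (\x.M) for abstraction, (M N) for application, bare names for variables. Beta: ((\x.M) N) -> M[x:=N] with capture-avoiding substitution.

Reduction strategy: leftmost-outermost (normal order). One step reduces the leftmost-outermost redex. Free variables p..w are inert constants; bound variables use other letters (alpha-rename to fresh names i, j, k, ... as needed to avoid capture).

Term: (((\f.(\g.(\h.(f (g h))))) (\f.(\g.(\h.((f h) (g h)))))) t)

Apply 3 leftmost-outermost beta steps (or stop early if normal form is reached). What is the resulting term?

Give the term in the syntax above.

Step 0: (((\f.(\g.(\h.(f (g h))))) (\f.(\g.(\h.((f h) (g h)))))) t)
Step 1: ((\g.(\h.((\f.(\g.(\h.((f h) (g h))))) (g h)))) t)
Step 2: (\h.((\f.(\g.(\h.((f h) (g h))))) (t h)))
Step 3: (\h.(\g.(\i.(((t h) i) (g i)))))

Answer: (\h.(\g.(\i.(((t h) i) (g i)))))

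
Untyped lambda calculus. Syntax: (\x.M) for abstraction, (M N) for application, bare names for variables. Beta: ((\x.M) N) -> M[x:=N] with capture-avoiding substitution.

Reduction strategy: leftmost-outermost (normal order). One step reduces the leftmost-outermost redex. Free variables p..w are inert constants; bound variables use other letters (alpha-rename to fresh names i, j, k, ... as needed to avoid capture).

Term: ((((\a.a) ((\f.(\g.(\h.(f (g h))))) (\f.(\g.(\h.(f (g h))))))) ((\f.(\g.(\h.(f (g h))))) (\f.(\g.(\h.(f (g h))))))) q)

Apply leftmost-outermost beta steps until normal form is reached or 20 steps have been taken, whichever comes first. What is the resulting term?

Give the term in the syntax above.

Step 0: ((((\a.a) ((\f.(\g.(\h.(f (g h))))) (\f.(\g.(\h.(f (g h))))))) ((\f.(\g.(\h.(f (g h))))) (\f.(\g.(\h.(f (g h))))))) q)
Step 1: ((((\f.(\g.(\h.(f (g h))))) (\f.(\g.(\h.(f (g h)))))) ((\f.(\g.(\h.(f (g h))))) (\f.(\g.(\h.(f (g h))))))) q)
Step 2: (((\g.(\h.((\f.(\g.(\h.(f (g h))))) (g h)))) ((\f.(\g.(\h.(f (g h))))) (\f.(\g.(\h.(f (g h))))))) q)
Step 3: ((\h.((\f.(\g.(\h.(f (g h))))) (((\f.(\g.(\h.(f (g h))))) (\f.(\g.(\h.(f (g h)))))) h))) q)
Step 4: ((\f.(\g.(\h.(f (g h))))) (((\f.(\g.(\h.(f (g h))))) (\f.(\g.(\h.(f (g h)))))) q))
Step 5: (\g.(\h.((((\f.(\g.(\h.(f (g h))))) (\f.(\g.(\h.(f (g h)))))) q) (g h))))
Step 6: (\g.(\h.(((\g.(\h.((\f.(\g.(\h.(f (g h))))) (g h)))) q) (g h))))
Step 7: (\g.(\h.((\h.((\f.(\g.(\h.(f (g h))))) (q h))) (g h))))
Step 8: (\g.(\h.((\f.(\g.(\h.(f (g h))))) (q (g h)))))
Step 9: (\g.(\h.(\i.(\j.((q (g h)) (i j))))))

Answer: (\g.(\h.(\i.(\j.((q (g h)) (i j))))))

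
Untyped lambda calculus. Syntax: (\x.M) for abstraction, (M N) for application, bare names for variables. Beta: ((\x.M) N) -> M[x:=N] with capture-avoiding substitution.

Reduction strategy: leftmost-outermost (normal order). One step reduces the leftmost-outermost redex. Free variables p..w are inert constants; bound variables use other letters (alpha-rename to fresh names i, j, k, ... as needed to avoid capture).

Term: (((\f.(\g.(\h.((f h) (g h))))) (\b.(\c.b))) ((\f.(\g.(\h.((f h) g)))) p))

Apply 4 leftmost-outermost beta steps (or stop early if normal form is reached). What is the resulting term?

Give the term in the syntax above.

Answer: (\h.h)

Derivation:
Step 0: (((\f.(\g.(\h.((f h) (g h))))) (\b.(\c.b))) ((\f.(\g.(\h.((f h) g)))) p))
Step 1: ((\g.(\h.(((\b.(\c.b)) h) (g h)))) ((\f.(\g.(\h.((f h) g)))) p))
Step 2: (\h.(((\b.(\c.b)) h) (((\f.(\g.(\h.((f h) g)))) p) h)))
Step 3: (\h.((\c.h) (((\f.(\g.(\h.((f h) g)))) p) h)))
Step 4: (\h.h)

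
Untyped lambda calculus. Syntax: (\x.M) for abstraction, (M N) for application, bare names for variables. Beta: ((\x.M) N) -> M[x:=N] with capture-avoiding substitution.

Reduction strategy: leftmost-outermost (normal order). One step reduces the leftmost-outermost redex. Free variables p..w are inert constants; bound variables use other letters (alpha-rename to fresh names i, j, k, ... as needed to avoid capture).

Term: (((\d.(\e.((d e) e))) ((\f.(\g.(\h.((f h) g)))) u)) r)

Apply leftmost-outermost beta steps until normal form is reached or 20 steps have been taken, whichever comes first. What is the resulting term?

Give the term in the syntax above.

Answer: ((u r) r)

Derivation:
Step 0: (((\d.(\e.((d e) e))) ((\f.(\g.(\h.((f h) g)))) u)) r)
Step 1: ((\e.((((\f.(\g.(\h.((f h) g)))) u) e) e)) r)
Step 2: ((((\f.(\g.(\h.((f h) g)))) u) r) r)
Step 3: (((\g.(\h.((u h) g))) r) r)
Step 4: ((\h.((u h) r)) r)
Step 5: ((u r) r)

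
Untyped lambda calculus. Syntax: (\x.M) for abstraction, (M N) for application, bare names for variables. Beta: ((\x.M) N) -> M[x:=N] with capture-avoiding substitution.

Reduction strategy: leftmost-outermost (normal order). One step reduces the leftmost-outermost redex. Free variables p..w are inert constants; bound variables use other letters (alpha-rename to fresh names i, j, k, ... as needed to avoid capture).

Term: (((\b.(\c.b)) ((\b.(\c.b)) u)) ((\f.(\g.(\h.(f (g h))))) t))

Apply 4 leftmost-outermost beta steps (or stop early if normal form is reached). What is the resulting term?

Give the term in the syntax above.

Answer: (\c.u)

Derivation:
Step 0: (((\b.(\c.b)) ((\b.(\c.b)) u)) ((\f.(\g.(\h.(f (g h))))) t))
Step 1: ((\c.((\b.(\c.b)) u)) ((\f.(\g.(\h.(f (g h))))) t))
Step 2: ((\b.(\c.b)) u)
Step 3: (\c.u)
Step 4: (normal form reached)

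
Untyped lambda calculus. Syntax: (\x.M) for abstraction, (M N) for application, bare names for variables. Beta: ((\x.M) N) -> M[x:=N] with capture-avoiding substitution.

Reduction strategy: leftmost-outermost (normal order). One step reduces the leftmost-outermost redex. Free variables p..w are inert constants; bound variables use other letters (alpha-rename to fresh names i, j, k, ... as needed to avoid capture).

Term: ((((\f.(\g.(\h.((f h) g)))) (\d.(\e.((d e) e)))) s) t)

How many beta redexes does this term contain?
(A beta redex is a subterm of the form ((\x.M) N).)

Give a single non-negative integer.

Answer: 1

Derivation:
Term: ((((\f.(\g.(\h.((f h) g)))) (\d.(\e.((d e) e)))) s) t)
  Redex: ((\f.(\g.(\h.((f h) g)))) (\d.(\e.((d e) e))))
Total redexes: 1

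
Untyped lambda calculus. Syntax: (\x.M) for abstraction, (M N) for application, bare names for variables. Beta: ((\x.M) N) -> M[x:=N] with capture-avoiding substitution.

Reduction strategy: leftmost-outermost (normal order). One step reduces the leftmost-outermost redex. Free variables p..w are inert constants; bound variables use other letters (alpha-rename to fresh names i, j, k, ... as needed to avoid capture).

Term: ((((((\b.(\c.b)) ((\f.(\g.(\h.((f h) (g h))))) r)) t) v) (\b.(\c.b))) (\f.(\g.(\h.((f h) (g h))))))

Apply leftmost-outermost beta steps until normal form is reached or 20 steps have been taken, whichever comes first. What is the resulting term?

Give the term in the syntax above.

Step 0: ((((((\b.(\c.b)) ((\f.(\g.(\h.((f h) (g h))))) r)) t) v) (\b.(\c.b))) (\f.(\g.(\h.((f h) (g h))))))
Step 1: (((((\c.((\f.(\g.(\h.((f h) (g h))))) r)) t) v) (\b.(\c.b))) (\f.(\g.(\h.((f h) (g h))))))
Step 2: (((((\f.(\g.(\h.((f h) (g h))))) r) v) (\b.(\c.b))) (\f.(\g.(\h.((f h) (g h))))))
Step 3: ((((\g.(\h.((r h) (g h)))) v) (\b.(\c.b))) (\f.(\g.(\h.((f h) (g h))))))
Step 4: (((\h.((r h) (v h))) (\b.(\c.b))) (\f.(\g.(\h.((f h) (g h))))))
Step 5: (((r (\b.(\c.b))) (v (\b.(\c.b)))) (\f.(\g.(\h.((f h) (g h))))))

Answer: (((r (\b.(\c.b))) (v (\b.(\c.b)))) (\f.(\g.(\h.((f h) (g h))))))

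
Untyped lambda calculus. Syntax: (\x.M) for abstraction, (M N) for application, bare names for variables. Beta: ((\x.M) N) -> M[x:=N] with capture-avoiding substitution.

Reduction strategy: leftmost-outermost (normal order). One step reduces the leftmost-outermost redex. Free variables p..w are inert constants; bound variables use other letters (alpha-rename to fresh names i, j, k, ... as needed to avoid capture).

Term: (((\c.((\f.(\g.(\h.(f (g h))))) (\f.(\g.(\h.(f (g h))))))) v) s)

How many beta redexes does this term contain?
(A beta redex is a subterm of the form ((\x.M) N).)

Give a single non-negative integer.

Term: (((\c.((\f.(\g.(\h.(f (g h))))) (\f.(\g.(\h.(f (g h))))))) v) s)
  Redex: ((\c.((\f.(\g.(\h.(f (g h))))) (\f.(\g.(\h.(f (g h))))))) v)
  Redex: ((\f.(\g.(\h.(f (g h))))) (\f.(\g.(\h.(f (g h))))))
Total redexes: 2

Answer: 2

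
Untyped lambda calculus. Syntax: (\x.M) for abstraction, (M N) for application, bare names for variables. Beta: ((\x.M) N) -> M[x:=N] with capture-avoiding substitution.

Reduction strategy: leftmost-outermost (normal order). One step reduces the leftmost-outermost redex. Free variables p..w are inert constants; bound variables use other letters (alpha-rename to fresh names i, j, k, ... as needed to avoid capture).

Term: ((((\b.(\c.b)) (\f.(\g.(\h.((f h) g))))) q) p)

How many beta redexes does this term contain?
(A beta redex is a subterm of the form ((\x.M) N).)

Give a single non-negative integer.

Term: ((((\b.(\c.b)) (\f.(\g.(\h.((f h) g))))) q) p)
  Redex: ((\b.(\c.b)) (\f.(\g.(\h.((f h) g)))))
Total redexes: 1

Answer: 1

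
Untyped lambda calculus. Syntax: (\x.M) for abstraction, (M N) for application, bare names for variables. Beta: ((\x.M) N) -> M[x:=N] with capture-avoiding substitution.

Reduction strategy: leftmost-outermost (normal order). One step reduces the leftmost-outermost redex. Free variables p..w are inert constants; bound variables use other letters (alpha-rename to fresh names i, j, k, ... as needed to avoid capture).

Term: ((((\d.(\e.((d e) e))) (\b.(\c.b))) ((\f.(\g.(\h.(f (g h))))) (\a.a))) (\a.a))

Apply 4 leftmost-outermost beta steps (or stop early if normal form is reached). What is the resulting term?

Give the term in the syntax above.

Answer: (((\f.(\g.(\h.(f (g h))))) (\a.a)) (\a.a))

Derivation:
Step 0: ((((\d.(\e.((d e) e))) (\b.(\c.b))) ((\f.(\g.(\h.(f (g h))))) (\a.a))) (\a.a))
Step 1: (((\e.(((\b.(\c.b)) e) e)) ((\f.(\g.(\h.(f (g h))))) (\a.a))) (\a.a))
Step 2: ((((\b.(\c.b)) ((\f.(\g.(\h.(f (g h))))) (\a.a))) ((\f.(\g.(\h.(f (g h))))) (\a.a))) (\a.a))
Step 3: (((\c.((\f.(\g.(\h.(f (g h))))) (\a.a))) ((\f.(\g.(\h.(f (g h))))) (\a.a))) (\a.a))
Step 4: (((\f.(\g.(\h.(f (g h))))) (\a.a)) (\a.a))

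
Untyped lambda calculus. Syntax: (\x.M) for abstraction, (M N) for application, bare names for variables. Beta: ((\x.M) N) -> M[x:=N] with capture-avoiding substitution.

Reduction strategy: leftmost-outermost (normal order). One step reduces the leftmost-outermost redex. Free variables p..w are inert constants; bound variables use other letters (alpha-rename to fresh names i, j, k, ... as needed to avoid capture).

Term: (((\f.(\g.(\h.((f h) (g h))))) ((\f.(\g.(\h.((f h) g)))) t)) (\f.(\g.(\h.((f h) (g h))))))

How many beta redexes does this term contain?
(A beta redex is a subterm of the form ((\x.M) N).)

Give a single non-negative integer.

Answer: 2

Derivation:
Term: (((\f.(\g.(\h.((f h) (g h))))) ((\f.(\g.(\h.((f h) g)))) t)) (\f.(\g.(\h.((f h) (g h))))))
  Redex: ((\f.(\g.(\h.((f h) (g h))))) ((\f.(\g.(\h.((f h) g)))) t))
  Redex: ((\f.(\g.(\h.((f h) g)))) t)
Total redexes: 2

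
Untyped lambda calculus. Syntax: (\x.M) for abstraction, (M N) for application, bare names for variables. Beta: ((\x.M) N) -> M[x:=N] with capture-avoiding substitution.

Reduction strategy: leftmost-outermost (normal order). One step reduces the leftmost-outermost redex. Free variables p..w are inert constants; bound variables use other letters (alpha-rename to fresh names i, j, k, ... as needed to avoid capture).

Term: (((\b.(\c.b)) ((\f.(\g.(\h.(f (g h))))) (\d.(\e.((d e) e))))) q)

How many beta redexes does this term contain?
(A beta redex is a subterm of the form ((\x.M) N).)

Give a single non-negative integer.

Term: (((\b.(\c.b)) ((\f.(\g.(\h.(f (g h))))) (\d.(\e.((d e) e))))) q)
  Redex: ((\b.(\c.b)) ((\f.(\g.(\h.(f (g h))))) (\d.(\e.((d e) e)))))
  Redex: ((\f.(\g.(\h.(f (g h))))) (\d.(\e.((d e) e))))
Total redexes: 2

Answer: 2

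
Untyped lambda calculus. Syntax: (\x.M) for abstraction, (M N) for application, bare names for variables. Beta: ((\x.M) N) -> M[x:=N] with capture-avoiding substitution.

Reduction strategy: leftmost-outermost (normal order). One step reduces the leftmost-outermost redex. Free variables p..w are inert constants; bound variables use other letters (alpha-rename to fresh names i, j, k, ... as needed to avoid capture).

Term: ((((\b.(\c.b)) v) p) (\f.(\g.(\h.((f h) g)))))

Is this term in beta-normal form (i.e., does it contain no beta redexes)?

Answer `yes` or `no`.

Term: ((((\b.(\c.b)) v) p) (\f.(\g.(\h.((f h) g)))))
Found 1 beta redex(es).

Answer: no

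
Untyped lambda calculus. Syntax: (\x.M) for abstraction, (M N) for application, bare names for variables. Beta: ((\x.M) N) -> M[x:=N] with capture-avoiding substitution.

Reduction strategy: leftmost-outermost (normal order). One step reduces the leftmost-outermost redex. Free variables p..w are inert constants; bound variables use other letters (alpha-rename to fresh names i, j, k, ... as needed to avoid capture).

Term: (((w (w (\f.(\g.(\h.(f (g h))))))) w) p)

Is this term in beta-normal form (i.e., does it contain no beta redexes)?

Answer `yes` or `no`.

Term: (((w (w (\f.(\g.(\h.(f (g h))))))) w) p)
No beta redexes found.

Answer: yes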